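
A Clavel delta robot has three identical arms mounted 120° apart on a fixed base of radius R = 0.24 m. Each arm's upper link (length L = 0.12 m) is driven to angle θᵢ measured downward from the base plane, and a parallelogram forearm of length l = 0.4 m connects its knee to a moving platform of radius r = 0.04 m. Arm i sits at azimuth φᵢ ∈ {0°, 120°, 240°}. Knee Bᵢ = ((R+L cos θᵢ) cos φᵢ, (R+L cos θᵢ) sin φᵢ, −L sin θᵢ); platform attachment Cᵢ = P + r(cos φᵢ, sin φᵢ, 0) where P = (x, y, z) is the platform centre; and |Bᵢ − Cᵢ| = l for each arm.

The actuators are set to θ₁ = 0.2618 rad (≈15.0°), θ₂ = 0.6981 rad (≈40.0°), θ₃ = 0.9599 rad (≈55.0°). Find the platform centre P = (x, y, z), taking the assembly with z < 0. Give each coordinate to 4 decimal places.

(0.0578, 0.0255, -0.3356)

S1 = (0.3159·cos0.0°, 0.3159·sin0.0°, -0.0311) = (0.3159, 0.0000, -0.0311)
φ2=120.0°: virtual centre (-0.1460, 0.2528, -0.0771), radius l
φ3=240.0°: virtual centre (-0.1344, -0.2328, -0.0983), radius l
eliminate P² terms by subtracting sphere 1 from 2 and 3
linear system: -0.9237x+0.5056y = -0.0096−-0.0921z; -0.9007x+-0.4656y = -0.0188−-0.1345z
det = 0.8855;  x = 0.0158+-0.1252z,  y = 0.0099+-0.0466z
quadratic in z: (1.0179)z²+(0.1364)z+(-0.0689)=0, √Δ=0.5468 → z ∈ {-0.3356, 0.2016}; z = -0.3356 (taking z<0)
x = 0.0578, y = 0.0255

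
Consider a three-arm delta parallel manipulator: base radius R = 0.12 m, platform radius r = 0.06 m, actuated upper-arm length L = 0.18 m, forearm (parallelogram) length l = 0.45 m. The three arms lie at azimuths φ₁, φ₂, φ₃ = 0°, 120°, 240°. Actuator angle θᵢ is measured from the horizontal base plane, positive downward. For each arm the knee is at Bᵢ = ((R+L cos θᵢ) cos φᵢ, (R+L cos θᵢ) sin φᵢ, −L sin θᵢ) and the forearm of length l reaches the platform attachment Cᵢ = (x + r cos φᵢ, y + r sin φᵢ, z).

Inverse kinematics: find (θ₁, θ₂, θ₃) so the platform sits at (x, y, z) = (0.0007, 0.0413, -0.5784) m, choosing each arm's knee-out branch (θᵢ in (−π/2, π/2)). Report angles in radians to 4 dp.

θ₁ = 1.0473, θ₂ = 0.9600, θ₃ = 1.1344

φ1=0.0° → target in arm frame (0.0007, 0.0413)
  e−x'=0.0593;  (l²−L²−(e−x')²−y'²−z²)/2L = -0.4713
  γ=atan2(-0.5784,0.0593)=-1.4686;  ψ=arccos(-0.8106)=2.5160;  θ1=γ+ψ≈1.0473
φ2=120.0° → target in arm frame (0.0354, -0.0213)
  A cos θ + B sin θ = C:  0.0246·cos θ + -0.5784·sin θ = -0.4597
  γ=atan2(-0.5784,0.0246)=-1.5283;  ψ=arccos(-0.7941)=2.4883;  θ2=γ+ψ≈0.9600
φ3=240.0° → target in arm frame (-0.0361, -0.0200)
  A=0.0961, B=-0.5784, C=(l²−L²−A²−y'²−z²)/(2L)=-0.4836
  γ=atan2(-0.5784,0.0961)=-1.4061;  ψ=arccos(-0.8247)=2.5405;  θ3=γ+ψ≈1.1344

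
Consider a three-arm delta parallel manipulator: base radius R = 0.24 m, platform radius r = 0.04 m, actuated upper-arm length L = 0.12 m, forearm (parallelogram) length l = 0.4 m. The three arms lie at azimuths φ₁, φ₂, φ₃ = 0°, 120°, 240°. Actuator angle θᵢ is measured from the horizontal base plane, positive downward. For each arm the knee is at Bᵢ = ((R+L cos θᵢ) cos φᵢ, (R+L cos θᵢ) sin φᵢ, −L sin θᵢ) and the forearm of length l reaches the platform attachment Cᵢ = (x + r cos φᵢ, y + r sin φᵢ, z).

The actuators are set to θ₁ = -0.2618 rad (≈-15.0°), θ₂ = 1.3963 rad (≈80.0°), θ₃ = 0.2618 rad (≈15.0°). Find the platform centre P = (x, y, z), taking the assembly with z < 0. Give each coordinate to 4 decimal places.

(0.0983, -0.1049, -0.2877)

arm 1 at φ=0.0°: ρ1 = 0.3159;  O1 = (0.3159, 0.0000, 0.0311)
φ2=120.0°: virtual centre (-0.1104, 0.1912, -0.1182), radius l
O3 = (0.3159·cos240.0°, 0.3159·sin240.0°, -0.0311) = (-0.1580, -0.2736, -0.0311)
eliminate P² terms by subtracting sphere 1 from 2 and 3
[-0.8527 0.3825 -0.2985]·P = -0.0380;  [-0.9477 -0.5472 -0.1242]·P = 0.0000
det = 0.8291;  x = 0.0251+-0.2543z,  y = -0.0435+0.2134z
quadratic in z: (1.1102)z²+(0.0672)z+(-0.0726)=0, √Δ=0.5717 → z ∈ {-0.2877, 0.2272}; z = -0.2877 (taking z<0)
x = 0.0983, y = -0.1049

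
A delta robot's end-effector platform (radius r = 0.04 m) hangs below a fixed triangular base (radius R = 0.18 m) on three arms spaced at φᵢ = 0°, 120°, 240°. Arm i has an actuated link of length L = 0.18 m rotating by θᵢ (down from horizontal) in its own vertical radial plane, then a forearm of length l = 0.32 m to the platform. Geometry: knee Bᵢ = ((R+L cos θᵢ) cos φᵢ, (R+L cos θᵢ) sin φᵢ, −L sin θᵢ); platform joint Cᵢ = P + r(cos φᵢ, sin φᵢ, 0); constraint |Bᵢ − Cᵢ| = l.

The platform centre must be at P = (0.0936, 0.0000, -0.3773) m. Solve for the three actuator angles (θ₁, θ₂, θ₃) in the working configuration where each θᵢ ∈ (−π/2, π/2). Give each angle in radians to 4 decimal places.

arm 1 (φ=0.0°): x'=0.0936, y'=0.0000
  A cos θ + B sin θ = C:  0.0464·cos θ + -0.3773·sin θ = -0.2070
  γ=atan2(-0.3773,0.0464)=-1.4484;  ψ=arccos(-0.5444)=2.1465;  θ1=γ+ψ≈0.6981
rotate P by −φ2: (-0.0468, -0.0811, -0.3773)
  e−x'=0.1868;  (l²−L²−(e−x')²−y'²−z²)/2L = -0.3162
  θ2 = atan2(B,A) + arccos(C/0.4210) = 1.3093
arm 3 (φ=240.0°): x'=-0.0468, y'=0.0811
  e−x'=0.1868;  (l²−L²−(e−x')²−y'²−z²)/2L = -0.3162
  θ3 = atan2(B,A) + arccos(C/0.4210) = 1.3093

θ₁ = 0.6981, θ₂ = 1.3093, θ₃ = 1.3093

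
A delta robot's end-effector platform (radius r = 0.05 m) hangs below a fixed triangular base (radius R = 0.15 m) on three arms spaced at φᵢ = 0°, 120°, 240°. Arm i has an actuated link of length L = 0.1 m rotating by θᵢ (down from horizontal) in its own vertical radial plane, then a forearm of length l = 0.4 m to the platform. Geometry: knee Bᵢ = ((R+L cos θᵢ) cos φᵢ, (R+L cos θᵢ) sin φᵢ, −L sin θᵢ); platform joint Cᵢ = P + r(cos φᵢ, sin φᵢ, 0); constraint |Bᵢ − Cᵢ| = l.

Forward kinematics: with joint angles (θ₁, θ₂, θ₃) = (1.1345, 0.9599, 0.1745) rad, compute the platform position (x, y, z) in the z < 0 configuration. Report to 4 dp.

arm 1 at φ=0.0°: (R−r)+L cos θ1 = 0.1423;  centre 1 = (0.1423, 0.0000, -0.0906)
centre 2 = (0.1574·cos120.0°, 0.1574·sin120.0°, -0.0819) = (-0.0787, 0.1363, -0.0819)
φ3=240.0°: virtual centre (-0.0992, -0.1719, -0.0174), radius l
|centre ₂|²−|centre ₁|² = 0.0030;  |centre ₃|²−|centre ₁|² = 0.0112
plane₁₂: -0.4419x+0.2726y+0.0174z = 0.0030
det = 0.2836;  x = -0.0145+0.1620z,  y = -0.0124+0.1987z
into |P−centre ₁|² = l²: 1.0657z² + 0.1256z + -0.1271 = 0;  Δ = 0.5574;  z = -0.4092 or 0.2914 → z<0 root = -0.4092
x = -0.0808, y = -0.0937

(-0.0808, -0.0937, -0.4092)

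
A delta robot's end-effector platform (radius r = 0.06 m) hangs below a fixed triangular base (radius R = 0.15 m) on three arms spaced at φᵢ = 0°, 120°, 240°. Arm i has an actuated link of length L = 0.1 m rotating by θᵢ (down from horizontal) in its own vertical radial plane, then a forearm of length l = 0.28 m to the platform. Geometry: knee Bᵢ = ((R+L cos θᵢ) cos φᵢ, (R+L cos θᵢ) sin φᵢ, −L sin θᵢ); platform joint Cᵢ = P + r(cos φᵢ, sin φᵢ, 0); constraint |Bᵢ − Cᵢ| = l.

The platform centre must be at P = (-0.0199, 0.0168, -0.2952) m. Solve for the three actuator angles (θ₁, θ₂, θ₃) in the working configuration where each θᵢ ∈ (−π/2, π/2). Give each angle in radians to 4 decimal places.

rotate P by −φ1: (-0.0199, 0.0168, -0.2952)
  A=0.1099, B=-0.2952, C=(l²−L²−A²−y'²−z²)/(2L)=-0.1555
  γ=atan2(-0.2952,0.1099)=-1.2144;  ψ=arccos(-0.4937)=2.0872;  θ1=γ+ψ≈0.8727
arm 2 (φ=120.0°): x'=0.0245, y'=0.0088
  A=0.0655, B=-0.2952, C=(l²−L²−A²−y'²−z²)/(2L)=-0.1156
  γ=atan2(-0.2952,0.0655)=-1.3524;  ψ=arccos(-0.3822)=1.9629;  θ2=γ+ψ≈0.6105
arm 3 (φ=240.0°): x'=-0.0046, y'=-0.0256
  e−x'=0.0946;  (l²−L²−(e−x')²−y'²−z²)/2L = -0.1417
  γ=atan2(-0.2952,0.0946)=-1.2607;  ψ=arccos(-0.4573)=2.0457;  θ3=γ+ψ≈0.7850

θ₁ = 0.8727, θ₂ = 0.6105, θ₃ = 0.7850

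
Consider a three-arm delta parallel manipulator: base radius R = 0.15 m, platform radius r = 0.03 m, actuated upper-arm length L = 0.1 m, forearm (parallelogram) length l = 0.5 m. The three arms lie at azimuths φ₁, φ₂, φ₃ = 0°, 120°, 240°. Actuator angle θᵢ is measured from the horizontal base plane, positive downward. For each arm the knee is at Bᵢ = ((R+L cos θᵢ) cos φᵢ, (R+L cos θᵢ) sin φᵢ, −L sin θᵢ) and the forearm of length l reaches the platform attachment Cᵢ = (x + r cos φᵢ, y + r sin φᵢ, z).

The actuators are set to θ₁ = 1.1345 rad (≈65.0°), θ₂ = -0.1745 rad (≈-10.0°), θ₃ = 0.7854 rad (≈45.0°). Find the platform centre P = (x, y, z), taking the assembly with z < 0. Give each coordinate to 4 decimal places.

(-0.1291, 0.1231, -0.4778)

O1 = (0.1623·cos0.0°, 0.1623·sin0.0°, -0.0906) = (0.1623, 0.0000, -0.0906)
O2 = (0.2185·cos120.0°, 0.2185·sin120.0°, 0.0174) = (-0.1092, 0.1892, 0.0174)
arm 3 at φ=240.0°: e+L cos θ3 = 0.1907;  O3 = (-0.0954, -0.1652, -0.0707)
subtract pairs → two planes through P
[-0.5430 0.3784 0.2160]·P = 0.0135;  [-0.5152 -0.3303 0.0398]·P = 0.0068
Cramer: x(z) = -0.0188+0.2309z;  y(z) = 0.0087-0.2395z
into |P−O₁|² = l²: 1.1107z² + 0.0935z + -0.2089 = 0;  Δ = 0.9369;  z = -0.4778 or 0.3937 → z<0 root = -0.4778
x = -0.1291, y = 0.1231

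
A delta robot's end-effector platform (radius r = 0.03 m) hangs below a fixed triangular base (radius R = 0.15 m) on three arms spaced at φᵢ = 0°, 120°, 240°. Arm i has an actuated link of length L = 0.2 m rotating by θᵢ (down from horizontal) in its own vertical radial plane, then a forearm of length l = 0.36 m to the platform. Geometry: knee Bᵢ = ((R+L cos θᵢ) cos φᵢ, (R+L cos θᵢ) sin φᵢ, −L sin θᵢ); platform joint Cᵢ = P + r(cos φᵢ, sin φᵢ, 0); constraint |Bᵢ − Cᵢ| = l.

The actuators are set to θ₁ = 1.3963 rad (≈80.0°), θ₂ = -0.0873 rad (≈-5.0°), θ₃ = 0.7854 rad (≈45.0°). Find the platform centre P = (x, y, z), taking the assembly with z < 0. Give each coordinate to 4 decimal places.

S1 = (0.1547·cos0.0°, 0.1547·sin0.0°, -0.1970) = (0.1547, 0.0000, -0.1970)
arm 2 at φ=120.0°: ρ2 = 0.3192;  S2 = (-0.1596, 0.2765, 0.0174)
S3 = (0.2614·cos240.0°, 0.2614·sin240.0°, -0.1414) = (-0.1307, -0.2264, -0.1414)
eliminate P² terms by subtracting sphere 1 from 2 and 3
linear system: -0.6287x+0.5529y = 0.0395−0.4288z; -0.5709x+-0.4528y = 0.0256−0.1111z
det = 0.6003;  x = -0.0534+0.4257z,  y = 0.0107+-0.2914z
quadratic in z: (1.2662)z²+(0.2105)z+(-0.0474)=0, √Δ=0.5332 → z ∈ {-0.2937, 0.1274}; z = -0.2937 (taking z<0)
x = -0.1784, y = 0.0963

(-0.1784, 0.0963, -0.2937)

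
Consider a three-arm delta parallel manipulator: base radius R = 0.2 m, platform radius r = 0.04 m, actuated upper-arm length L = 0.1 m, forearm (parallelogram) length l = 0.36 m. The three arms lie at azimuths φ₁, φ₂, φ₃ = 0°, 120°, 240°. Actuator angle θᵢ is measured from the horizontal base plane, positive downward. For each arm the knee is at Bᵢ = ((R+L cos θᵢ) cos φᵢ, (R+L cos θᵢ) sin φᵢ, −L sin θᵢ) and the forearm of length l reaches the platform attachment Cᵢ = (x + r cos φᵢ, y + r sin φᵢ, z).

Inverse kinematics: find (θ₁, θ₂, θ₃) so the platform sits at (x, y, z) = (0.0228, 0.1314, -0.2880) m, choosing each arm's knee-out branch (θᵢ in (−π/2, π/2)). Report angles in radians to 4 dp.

φ1=0.0° → target in arm frame (0.0228, 0.1314)
  A=0.1372, B=-0.2880, C=(l²−L²−A²−y'²−z²)/(2L)=0.0028
  θ1 = atan2(B,A) + arccos(C/0.3190) = 0.4357
arm 2 (φ=120.0°): x'=0.1024, y'=-0.0854
  A=0.0576, B=-0.2880, C=(l²−L²−A²−y'²−z²)/(2L)=0.1302
  √(A²+B²)=0.2937;  θ2 = -1.3734+1.1116 ≈ -0.2618
arm 3 (φ=240.0°): x'=-0.1252, y'=-0.0460
  A=0.2852, B=-0.2880, C=(l²−L²−A²−y'²−z²)/(2L)=-0.2340
  √(A²+B²)=0.4053;  θ3 = -0.7903+2.1861 ≈ 1.3958

θ₁ = 0.4357, θ₂ = -0.2618, θ₃ = 1.3958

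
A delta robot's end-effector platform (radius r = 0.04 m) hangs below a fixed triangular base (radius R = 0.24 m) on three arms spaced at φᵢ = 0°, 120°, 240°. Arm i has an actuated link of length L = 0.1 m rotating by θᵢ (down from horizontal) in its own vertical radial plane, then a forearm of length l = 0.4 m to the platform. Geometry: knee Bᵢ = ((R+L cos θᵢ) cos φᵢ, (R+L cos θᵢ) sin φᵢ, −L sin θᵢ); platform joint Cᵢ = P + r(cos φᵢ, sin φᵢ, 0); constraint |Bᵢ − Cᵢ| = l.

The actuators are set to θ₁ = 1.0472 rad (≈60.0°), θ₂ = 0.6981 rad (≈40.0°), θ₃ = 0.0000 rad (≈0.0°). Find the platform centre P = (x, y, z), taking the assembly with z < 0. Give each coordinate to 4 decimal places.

(-0.0637, -0.0503, -0.3296)

φ1=0.0°: virtual centre (0.2500, 0.0000, -0.0866), radius l
arm 2 at φ=120.0°: ρ2 = 0.2766;  centre 2 = (-0.1383, 0.2395, -0.0643)
φ3=240.0°: virtual centre (-0.1500, -0.2598, 0.0000), radius l
|centre ₂|²−|centre ₁|² = 0.0106;  |centre ₃|²−|centre ₁|² = 0.0200
[-0.7766 0.4791 0.0447]·P = 0.0106;  [-0.8000 -0.5196 0.1732]·P = 0.0200
Cramer: x(z) = -0.0192+0.1350z;  y(z) = -0.0089+0.1256z
quadratic in z: (1.0340)z²+(0.0983)z+(-0.0799)=0, √Δ=0.5834 → z ∈ {-0.3296, 0.2346}; z = -0.3296 (taking z<0)
x = -0.0637, y = -0.0503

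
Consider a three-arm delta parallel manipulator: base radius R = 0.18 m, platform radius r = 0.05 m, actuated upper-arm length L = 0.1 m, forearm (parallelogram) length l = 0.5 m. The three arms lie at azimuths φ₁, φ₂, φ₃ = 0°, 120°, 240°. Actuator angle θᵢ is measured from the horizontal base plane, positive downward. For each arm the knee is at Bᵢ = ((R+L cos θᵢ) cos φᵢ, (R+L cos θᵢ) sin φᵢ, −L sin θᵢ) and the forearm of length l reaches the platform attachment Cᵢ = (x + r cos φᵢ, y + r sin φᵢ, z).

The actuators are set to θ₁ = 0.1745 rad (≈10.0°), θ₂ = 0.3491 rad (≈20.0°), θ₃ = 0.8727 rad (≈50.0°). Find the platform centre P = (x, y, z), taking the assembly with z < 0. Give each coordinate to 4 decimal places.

(0.0657, 0.0701, -0.4849)

arm 1 at φ=0.0°: (R−r)+L cos θ1 = 0.2285;  O1 = (0.2285, 0.0000, -0.0174)
arm 2 at φ=120.0°: (R−r)+L cos θ2 = 0.2240;  O2 = (-0.1120, 0.1940, -0.0342)
O3 = (0.1943·cos240.0°, 0.1943·sin240.0°, -0.0766) = (-0.0971, -0.1682, -0.0766)
|O₂|²−|O₁|² = -0.0012;  |O₃|²−|O₁|² = -0.0089
[-0.6809 0.3879 -0.0337]·P = -0.0012;  [-0.6512 -0.3365 -0.1185]·P = -0.0089
Cramer: x(z) = 0.0080-0.1189z;  y(z) = 0.0110-0.1219z
quadratic in z: (1.0290)z²+(0.0845)z+(-0.2010)=0, √Δ=0.9134 → z ∈ {-0.4849, 0.4028}; z = -0.4849 (taking z<0)
x = 0.0657, y = 0.0701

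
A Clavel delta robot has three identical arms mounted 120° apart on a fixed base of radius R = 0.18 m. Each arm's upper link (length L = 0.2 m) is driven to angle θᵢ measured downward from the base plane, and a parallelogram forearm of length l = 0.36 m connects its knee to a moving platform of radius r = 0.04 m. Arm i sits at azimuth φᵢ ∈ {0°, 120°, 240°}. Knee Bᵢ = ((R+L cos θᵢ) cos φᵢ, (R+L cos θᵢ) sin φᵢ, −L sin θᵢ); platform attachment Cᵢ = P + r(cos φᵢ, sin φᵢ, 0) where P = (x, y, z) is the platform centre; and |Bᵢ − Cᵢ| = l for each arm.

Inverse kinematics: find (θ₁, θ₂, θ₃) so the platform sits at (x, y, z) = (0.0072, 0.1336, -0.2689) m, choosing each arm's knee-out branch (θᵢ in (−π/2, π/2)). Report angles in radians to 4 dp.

arm 1 (φ=0.0°): x'=0.0072, y'=0.1336
  e−x'=0.1328;  (l²−L²−(e−x')²−y'²−z²)/2L = -0.0455
  θ1 = atan2(B,A) + arccos(C/0.2999) = 0.6110
φ2=120.0° → target in arm frame (0.1121, -0.0730)
  e−x'=0.0279;  (l²−L²−(e−x')²−y'²−z²)/2L = 0.0280
  √(A²+B²)=0.2703;  θ2 = -1.4674+1.4672 ≈ -0.0002
φ3=240.0° → target in arm frame (-0.1193, -0.0606)
  A=0.2593, B=-0.2689, C=(l²−L²−A²−y'²−z²)/(2L)=-0.1340
  θ3 = atan2(B,A) + arccos(C/0.3736) = 1.1342

θ₁ = 0.6110, θ₂ = -0.0002, θ₃ = 1.1342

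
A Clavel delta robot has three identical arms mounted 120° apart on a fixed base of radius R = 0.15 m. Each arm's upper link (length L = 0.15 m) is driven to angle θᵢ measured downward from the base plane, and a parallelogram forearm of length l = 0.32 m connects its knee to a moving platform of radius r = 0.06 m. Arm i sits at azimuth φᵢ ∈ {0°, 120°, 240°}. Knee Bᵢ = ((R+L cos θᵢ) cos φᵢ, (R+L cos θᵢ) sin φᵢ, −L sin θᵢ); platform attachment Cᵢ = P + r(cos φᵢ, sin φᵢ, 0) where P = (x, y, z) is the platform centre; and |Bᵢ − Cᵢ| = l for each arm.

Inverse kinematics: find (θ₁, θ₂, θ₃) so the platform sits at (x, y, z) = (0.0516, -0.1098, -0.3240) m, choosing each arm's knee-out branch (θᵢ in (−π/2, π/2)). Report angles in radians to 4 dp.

θ₁ = 0.5234, θ₂ = 1.2212, θ₃ = 0.4361

φ1=0.0° → target in arm frame (0.0516, -0.1098)
  e−x'=0.0384;  (l²−L²−(e−x')²−y'²−z²)/2L = -0.1287
  θ1 = atan2(B,A) + arccos(C/0.3263) = 0.5234
φ2=120.0° → target in arm frame (-0.1209, 0.0102)
  e−x'=0.2109;  (l²−L²−(e−x')²−y'²−z²)/2L = -0.2322
  √(A²+B²)=0.3866;  θ2 = -0.9938+2.2150 ≈ 1.2212
rotate P by −φ3: (0.0693, 0.0996, -0.3240)
  e−x'=0.0207;  (l²−L²−(e−x')²−y'²−z²)/2L = -0.1181
  θ3 = atan2(B,A) + arccos(C/0.3247) = 0.4361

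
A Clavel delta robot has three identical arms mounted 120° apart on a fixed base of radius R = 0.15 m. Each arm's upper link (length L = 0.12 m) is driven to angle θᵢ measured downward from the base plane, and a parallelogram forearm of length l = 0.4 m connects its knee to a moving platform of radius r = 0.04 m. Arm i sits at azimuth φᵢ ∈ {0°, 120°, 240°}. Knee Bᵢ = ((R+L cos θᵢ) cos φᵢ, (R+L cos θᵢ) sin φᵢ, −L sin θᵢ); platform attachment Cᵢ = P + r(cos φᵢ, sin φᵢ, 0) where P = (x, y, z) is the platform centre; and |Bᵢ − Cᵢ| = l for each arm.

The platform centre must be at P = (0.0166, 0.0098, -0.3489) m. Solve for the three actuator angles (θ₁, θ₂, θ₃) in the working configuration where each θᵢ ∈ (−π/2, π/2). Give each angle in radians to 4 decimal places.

θ₁ = 0.0871, θ₂ = 0.1743, θ₃ = 0.2620

rotate P by −φ1: (0.0166, 0.0098, -0.3489)
  A=0.0934, B=-0.3489, C=(l²−L²−A²−y'²−z²)/(2L)=0.0627
  γ=atan2(-0.3489,0.0934)=-1.3092;  ψ=arccos(0.1736)=1.3963;  θ1=γ+ψ≈0.0871
arm 2 (φ=120.0°): x'=0.0002, y'=-0.0193
  A=0.1098, B=-0.3489, C=(l²−L²−A²−y'²−z²)/(2L)=0.0477
  γ=atan2(-0.3489,0.1098)=-1.2659;  ψ=arccos(0.1303)=1.4401;  θ2=γ+ψ≈0.1743
φ3=240.0° → target in arm frame (-0.0168, 0.0095)
  A cos θ + B sin θ = C:  0.1268·cos θ + -0.3489·sin θ = 0.0321
  √(A²+B²)=0.3712;  θ3 = -1.2222+1.4842 ≈ 0.2620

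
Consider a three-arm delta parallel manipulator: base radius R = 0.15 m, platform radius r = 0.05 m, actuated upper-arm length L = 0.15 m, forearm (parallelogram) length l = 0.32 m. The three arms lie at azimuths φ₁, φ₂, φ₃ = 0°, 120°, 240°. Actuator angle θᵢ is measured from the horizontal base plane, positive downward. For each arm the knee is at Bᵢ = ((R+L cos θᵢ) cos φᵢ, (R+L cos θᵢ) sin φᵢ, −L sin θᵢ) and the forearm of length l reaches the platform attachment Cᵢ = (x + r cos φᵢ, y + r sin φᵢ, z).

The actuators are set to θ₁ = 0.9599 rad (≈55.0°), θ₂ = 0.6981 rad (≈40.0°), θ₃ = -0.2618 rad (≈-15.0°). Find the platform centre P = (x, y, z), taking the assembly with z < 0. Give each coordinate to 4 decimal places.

(-0.0905, -0.0909, -0.2556)

S1 = (0.1860·cos0.0°, 0.1860·sin0.0°, -0.1229) = (0.1860, 0.0000, -0.1229)
φ2=120.0°: virtual centre (-0.1075, 0.1861, -0.0964), radius l
arm 3 at φ=240.0°: ρ3 = 0.2449;  S3 = (-0.1224, -0.2121, 0.0388)
eliminate P² terms by subtracting sphere 1 from 2 and 3
[-0.5870 0.3722 0.0529]·P = 0.0058;  [-0.6170 -0.4242 0.3234]·P = 0.0118
det = 0.4786;  x = -0.0143+0.2984z,  y = -0.0070+0.3284z
into |P−S₁|² = l²: 1.1969z² + 0.1216z + -0.0471 = 0;  Δ = 0.2404;  z = -0.2556 or 0.1540 → z<0 root = -0.2556
x = -0.0905, y = -0.0909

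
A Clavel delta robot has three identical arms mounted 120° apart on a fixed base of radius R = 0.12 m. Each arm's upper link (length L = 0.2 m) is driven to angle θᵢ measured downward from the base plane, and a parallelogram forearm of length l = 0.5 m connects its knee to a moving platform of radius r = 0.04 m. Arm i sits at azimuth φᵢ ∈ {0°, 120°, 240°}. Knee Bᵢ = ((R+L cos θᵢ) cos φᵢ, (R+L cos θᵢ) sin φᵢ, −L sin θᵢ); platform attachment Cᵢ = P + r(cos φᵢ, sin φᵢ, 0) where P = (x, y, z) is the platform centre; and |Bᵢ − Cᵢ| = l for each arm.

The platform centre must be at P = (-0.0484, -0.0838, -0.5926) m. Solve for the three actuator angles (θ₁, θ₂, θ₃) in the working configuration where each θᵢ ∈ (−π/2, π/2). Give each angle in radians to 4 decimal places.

rotate P by −φ1: (-0.0484, -0.0838, -0.5926)
  e−x'=0.1284;  (l²−L²−(e−x')²−y'²−z²)/2L = -0.4117
  θ1 = atan2(B,A) + arccos(C/0.6064) = 0.9598
rotate P by −φ2: (-0.0484, 0.0838, -0.5926)
  e−x'=0.1284;  (l²−L²−(e−x')²−y'²−z²)/2L = -0.4117
  γ=atan2(-0.5926,0.1284)=-1.3575;  ψ=arccos(-0.6790)=2.3172;  θ2=γ+ψ≈0.9597
arm 3 (φ=240.0°): x'=0.0968, y'=0.0000
  A cos θ + B sin θ = C:  -0.0168·cos θ + -0.5926·sin θ = -0.3536
  θ3 = atan2(B,A) + arccos(C/0.5928) = 0.6109

θ₁ = 0.9598, θ₂ = 0.9597, θ₃ = 0.6109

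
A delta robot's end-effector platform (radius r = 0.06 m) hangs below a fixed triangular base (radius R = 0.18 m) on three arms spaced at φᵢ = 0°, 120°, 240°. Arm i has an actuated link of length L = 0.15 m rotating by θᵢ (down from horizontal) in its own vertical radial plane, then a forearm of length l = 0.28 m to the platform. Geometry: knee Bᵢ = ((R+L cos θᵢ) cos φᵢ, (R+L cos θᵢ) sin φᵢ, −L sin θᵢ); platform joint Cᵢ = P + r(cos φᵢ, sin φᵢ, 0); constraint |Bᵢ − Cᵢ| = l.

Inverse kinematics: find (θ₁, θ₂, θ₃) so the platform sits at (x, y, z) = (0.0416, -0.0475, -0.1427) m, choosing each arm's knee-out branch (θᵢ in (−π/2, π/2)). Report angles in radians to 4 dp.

θ₁ = -0.0866, θ₂ = 0.8727, θ₃ = 0.1741

φ1=0.0° → target in arm frame (0.0416, -0.0475)
  A=0.0784, B=-0.1427, C=(l²−L²−A²−y'²−z²)/(2L)=0.0904
  γ=atan2(-0.1427,0.0784)=-1.0684;  ψ=arccos(0.5555)=0.9818;  θ1=γ+ψ≈-0.0866
rotate P by −φ2: (-0.0619, -0.0123, -0.1427)
  e−x'=0.1819;  (l²−L²−(e−x')²−y'²−z²)/2L = 0.0076
  √(A²+B²)=0.2312;  θ2 = -0.6651+1.5378 ≈ 0.8727
rotate P by −φ3: (0.0203, 0.0598, -0.1427)
  A=0.0997, B=-0.1427, C=(l²−L²−A²−y'²−z²)/(2L)=0.0734
  θ3 = atan2(B,A) + arccos(C/0.1741) = 0.1741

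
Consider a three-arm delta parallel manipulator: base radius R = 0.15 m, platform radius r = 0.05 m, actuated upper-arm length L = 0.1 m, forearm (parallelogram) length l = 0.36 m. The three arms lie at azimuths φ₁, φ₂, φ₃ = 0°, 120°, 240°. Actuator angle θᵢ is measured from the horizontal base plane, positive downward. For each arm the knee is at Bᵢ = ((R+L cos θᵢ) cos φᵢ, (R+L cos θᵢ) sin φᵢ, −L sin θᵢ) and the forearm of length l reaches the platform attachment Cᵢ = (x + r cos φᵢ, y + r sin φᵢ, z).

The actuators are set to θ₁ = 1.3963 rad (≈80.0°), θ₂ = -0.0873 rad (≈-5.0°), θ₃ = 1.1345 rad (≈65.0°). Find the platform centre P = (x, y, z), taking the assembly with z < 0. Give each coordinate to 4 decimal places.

arm 1 at φ=0.0°: ρ1 = 0.1174;  S1 = (0.1174, 0.0000, -0.0985)
arm 2 at φ=120.0°: ρ2 = 0.1996;  S2 = (-0.0998, 0.1729, 0.0087)
S3 = (0.1423·cos240.0°, 0.1423·sin240.0°, -0.0906) = (-0.0711, -0.1232, -0.0906)
eliminate P² terms by subtracting sphere 1 from 2 and 3
plane₁₂: -0.4343x+0.3458y+0.2144z = 0.0165
det = 0.2374;  x = -0.0243+0.2454z,  y = 0.0170+-0.3118z
quadratic in z: (1.1574)z²+(0.1168)z+(-0.0995)=0, √Δ=0.6888 → z ∈ {-0.3480, 0.2471}; z = -0.3480 (taking z<0)
x = -0.1097, y = 0.1255

(-0.1097, 0.1255, -0.3480)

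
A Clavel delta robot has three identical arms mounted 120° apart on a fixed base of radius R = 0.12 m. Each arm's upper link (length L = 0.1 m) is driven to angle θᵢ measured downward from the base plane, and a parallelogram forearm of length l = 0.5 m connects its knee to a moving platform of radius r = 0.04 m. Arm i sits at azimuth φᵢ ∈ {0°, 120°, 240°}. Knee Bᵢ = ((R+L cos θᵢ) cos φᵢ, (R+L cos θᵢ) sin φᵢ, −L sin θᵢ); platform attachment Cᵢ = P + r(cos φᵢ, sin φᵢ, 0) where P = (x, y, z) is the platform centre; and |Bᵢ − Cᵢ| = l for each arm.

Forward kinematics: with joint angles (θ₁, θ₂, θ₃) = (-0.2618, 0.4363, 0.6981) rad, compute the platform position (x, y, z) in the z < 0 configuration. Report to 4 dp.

(0.1495, 0.0443, -0.4714)

arm 1 at φ=0.0°: (R−r)+L cos θ1 = 0.1766;  centre 1 = (0.1766, 0.0000, 0.0259)
arm 2 at φ=120.0°: (R−r)+L cos θ2 = 0.1706;  centre 2 = (-0.0853, 0.1478, -0.0423)
φ3=240.0°: virtual centre (-0.0783, -0.1356, -0.0643), radius l
|centre ₂|²−|centre ₁|² = -0.0010;  |centre ₃|²−|centre ₁|² = -0.0032
linear system: -0.5238x+0.2955y = -0.0010−-0.1363z; -0.5098x+-0.2713y = -0.0032−-0.1803z
Cramer: x(z) = 0.0041-0.3083z;  y(z) = 0.0041-0.0853z
into |P−centre ₁|² = l²: 1.1023z² + 0.0539z + -0.2196 = 0;  Δ = 0.9710;  z = -0.4714 or 0.4225 → z<0 root = -0.4714
x = 0.1495, y = 0.0443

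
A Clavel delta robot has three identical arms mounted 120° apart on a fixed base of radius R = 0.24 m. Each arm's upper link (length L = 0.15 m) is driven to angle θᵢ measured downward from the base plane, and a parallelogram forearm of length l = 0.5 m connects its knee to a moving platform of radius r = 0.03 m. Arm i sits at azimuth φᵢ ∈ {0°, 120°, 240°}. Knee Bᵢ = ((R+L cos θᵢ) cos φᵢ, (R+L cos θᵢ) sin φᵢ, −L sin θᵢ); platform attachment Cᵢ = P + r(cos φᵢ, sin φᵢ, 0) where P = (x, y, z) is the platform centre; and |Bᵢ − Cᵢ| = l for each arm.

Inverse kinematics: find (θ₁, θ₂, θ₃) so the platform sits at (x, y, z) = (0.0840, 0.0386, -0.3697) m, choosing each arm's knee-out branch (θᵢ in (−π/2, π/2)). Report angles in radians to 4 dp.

θ₁ = -0.3491, θ₂ = 0.2622, θ₃ = 0.6111

rotate P by −φ1: (0.0840, 0.0386, -0.3697)
  A cos θ + B sin θ = C:  0.1260·cos θ + -0.3697·sin θ = 0.2449
  θ1 = atan2(B,A) + arccos(C/0.3906) = -0.3491
arm 2 (φ=120.0°): x'=-0.0086, y'=-0.0920
  A cos θ + B sin θ = C:  0.2186·cos θ + -0.3697·sin θ = 0.1153
  √(A²+B²)=0.4295;  θ2 = -1.0369+1.2991 ≈ 0.2622
arm 3 (φ=240.0°): x'=-0.0754, y'=0.0534
  A=0.2854, B=-0.3697, C=(l²−L²−A²−y'²−z²)/(2L)=0.0217
  θ3 = atan2(B,A) + arccos(C/0.4671) = 0.6111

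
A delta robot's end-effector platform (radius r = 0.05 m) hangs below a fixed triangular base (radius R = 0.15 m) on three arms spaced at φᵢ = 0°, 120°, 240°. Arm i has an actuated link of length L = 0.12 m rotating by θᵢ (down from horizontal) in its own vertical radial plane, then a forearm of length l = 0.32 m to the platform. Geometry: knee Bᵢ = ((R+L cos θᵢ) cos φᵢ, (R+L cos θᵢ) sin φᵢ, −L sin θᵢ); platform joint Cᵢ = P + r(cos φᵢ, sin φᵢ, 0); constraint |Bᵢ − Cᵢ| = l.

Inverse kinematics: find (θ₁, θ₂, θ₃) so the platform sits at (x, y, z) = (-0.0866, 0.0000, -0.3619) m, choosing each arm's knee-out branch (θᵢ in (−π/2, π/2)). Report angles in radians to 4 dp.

θ₁ = 1.3968, θ₂ = 0.7856, θ₃ = 0.7856

φ1=0.0° → target in arm frame (-0.0866, 0.0000)
  A=0.1866, B=-0.3619, C=(l²−L²−A²−y'²−z²)/(2L)=-0.3241
  θ1 = atan2(B,A) + arccos(C/0.4072) = 1.3968
arm 2 (φ=120.0°): x'=0.0433, y'=0.0750
  e−x'=0.0567;  (l²−L²−(e−x')²−y'²−z²)/2L = -0.2159
  √(A²+B²)=0.3663;  θ2 = -1.4154+2.2010 ≈ 0.7856
arm 3 (φ=240.0°): x'=0.0433, y'=-0.0750
  A=0.0567, B=-0.3619, C=(l²−L²−A²−y'²−z²)/(2L)=-0.2159
  θ3 = atan2(B,A) + arccos(C/0.3663) = 0.7856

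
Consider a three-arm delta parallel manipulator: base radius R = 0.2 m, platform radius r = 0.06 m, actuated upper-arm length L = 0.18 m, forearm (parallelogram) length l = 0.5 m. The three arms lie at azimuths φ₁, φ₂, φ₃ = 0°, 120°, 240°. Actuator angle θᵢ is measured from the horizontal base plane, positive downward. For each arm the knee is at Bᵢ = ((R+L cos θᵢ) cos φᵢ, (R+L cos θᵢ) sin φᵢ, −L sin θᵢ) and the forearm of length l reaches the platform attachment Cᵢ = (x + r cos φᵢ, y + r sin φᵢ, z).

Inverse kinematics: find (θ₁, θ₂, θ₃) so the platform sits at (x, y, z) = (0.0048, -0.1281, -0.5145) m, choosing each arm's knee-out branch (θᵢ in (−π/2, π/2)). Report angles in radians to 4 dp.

rotate P by −φ1: (0.0048, -0.1281, -0.5145)
  A=0.1352, B=-0.5145, C=(l²−L²−A²−y'²−z²)/(2L)=-0.2272
  γ=atan2(-0.5145,0.1352)=-1.3138;  ψ=arccos(-0.4271)=2.0121;  θ1=γ+ψ≈0.6983
rotate P by −φ2: (-0.1133, 0.0599, -0.5145)
  e−x'=0.2533;  (l²−L²−(e−x')²−y'²−z²)/2L = -0.3191
  γ=atan2(-0.5145,0.2533)=-1.1133;  ψ=arccos(-0.5564)=2.1609;  θ2=γ+ψ≈1.0476
arm 3 (φ=240.0°): x'=0.1085, y'=0.0682
  A=0.0315, B=-0.5145, C=(l²−L²−A²−y'²−z²)/(2L)=-0.1465
  θ3 = atan2(B,A) + arccos(C/0.5155) = 0.3493

θ₁ = 0.6983, θ₂ = 1.0476, θ₃ = 0.3493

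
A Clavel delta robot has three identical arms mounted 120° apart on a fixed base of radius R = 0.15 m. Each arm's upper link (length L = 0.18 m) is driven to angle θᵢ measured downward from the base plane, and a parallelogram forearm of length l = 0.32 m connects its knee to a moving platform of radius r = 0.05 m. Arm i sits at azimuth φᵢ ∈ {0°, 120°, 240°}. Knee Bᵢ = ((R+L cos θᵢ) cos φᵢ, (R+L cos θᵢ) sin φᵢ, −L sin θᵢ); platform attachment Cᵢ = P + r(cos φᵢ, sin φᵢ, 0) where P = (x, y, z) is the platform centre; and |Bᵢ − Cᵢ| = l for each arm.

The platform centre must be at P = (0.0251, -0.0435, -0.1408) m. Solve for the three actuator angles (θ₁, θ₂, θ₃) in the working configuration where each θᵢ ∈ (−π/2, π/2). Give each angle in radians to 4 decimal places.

rotate P by −φ1: (0.0251, -0.0435, -0.1408)
  e−x'=0.0749;  (l²−L²−(e−x')²−y'²−z²)/2L = 0.1185
  θ1 = atan2(B,A) + arccos(C/0.1595) = -0.3490
rotate P by −φ2: (-0.0502, 0.0000, -0.1408)
  e−x'=0.1502;  (l²−L²−(e−x')²−y'²−z²)/2L = 0.0767
  γ=atan2(-0.1408,0.1502)=-0.7530;  ψ=arccos(0.3725)=1.1891;  θ2=γ+ψ≈0.4361
arm 3 (φ=240.0°): x'=0.0251, y'=0.0435
  A=0.0749, B=-0.1408, C=(l²−L²−A²−y'²−z²)/(2L)=0.1185
  γ=atan2(-0.1408,0.0749)=-1.0820;  ψ=arccos(0.7434)=0.7327;  θ3=γ+ψ≈-0.3493

θ₁ = -0.3490, θ₂ = 0.4361, θ₃ = -0.3493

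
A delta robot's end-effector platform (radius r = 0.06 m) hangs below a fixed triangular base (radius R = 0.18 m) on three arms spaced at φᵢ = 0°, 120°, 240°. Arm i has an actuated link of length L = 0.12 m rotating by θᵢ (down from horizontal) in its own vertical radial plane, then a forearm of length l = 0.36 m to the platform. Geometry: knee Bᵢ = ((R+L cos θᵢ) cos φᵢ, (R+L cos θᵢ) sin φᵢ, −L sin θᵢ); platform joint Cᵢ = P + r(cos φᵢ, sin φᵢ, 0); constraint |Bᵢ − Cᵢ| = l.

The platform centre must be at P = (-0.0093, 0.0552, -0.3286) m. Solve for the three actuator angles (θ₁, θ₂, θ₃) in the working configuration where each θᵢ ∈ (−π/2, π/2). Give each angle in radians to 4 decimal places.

φ1=0.0° → target in arm frame (-0.0093, 0.0552)
  e−x'=0.1293;  (l²−L²−(e−x')²−y'²−z²)/2L = -0.0523
  θ1 = atan2(B,A) + arccos(C/0.3531) = 0.5234
rotate P by −φ2: (0.0525, -0.0195, -0.3286)
  A cos θ + B sin θ = C:  0.0675·cos θ + -0.3286·sin θ = 0.0095
  γ=atan2(-0.3286,0.0675)=-1.3681;  ψ=arccos(0.0283)=1.5425;  θ2=γ+ψ≈0.1744
φ3=240.0° → target in arm frame (-0.0432, -0.0357)
  A=0.1632, B=-0.3286, C=(l²−L²−A²−y'²−z²)/(2L)=-0.0861
  √(A²+B²)=0.3669;  θ3 = -1.1099+1.8077 ≈ 0.6978

θ₁ = 0.5234, θ₂ = 0.1744, θ₃ = 0.6978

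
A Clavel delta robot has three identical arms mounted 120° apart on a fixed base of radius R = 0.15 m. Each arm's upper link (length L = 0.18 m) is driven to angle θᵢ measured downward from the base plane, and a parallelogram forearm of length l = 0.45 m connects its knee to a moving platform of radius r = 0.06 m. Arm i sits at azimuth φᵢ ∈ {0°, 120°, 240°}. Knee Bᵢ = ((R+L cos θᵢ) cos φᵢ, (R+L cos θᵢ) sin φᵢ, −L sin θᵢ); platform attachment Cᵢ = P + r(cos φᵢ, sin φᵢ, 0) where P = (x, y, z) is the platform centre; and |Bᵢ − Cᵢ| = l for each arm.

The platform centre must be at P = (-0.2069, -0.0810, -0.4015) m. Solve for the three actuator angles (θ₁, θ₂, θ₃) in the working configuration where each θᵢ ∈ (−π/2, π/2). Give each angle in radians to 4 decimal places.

φ1=0.0° → target in arm frame (-0.2069, -0.0810)
  A=0.2969, B=-0.4015, C=(l²−L²−A²−y'²−z²)/(2L)=-0.2384
  √(A²+B²)=0.4994;  θ1 = -0.9341+2.0684 ≈ 1.1344
arm 2 (φ=120.0°): x'=0.0333, y'=0.2197
  A cos θ + B sin θ = C:  0.0567·cos θ + -0.4015·sin θ = -0.1183
  θ2 = atan2(B,A) + arccos(C/0.4055) = 0.4363
rotate P by −φ3: (0.1736, -0.1387, -0.4015)
  A=-0.0836, B=-0.4015, C=(l²−L²−A²−y'²−z²)/(2L)=-0.0481
  θ3 = atan2(B,A) + arccos(C/0.4101) = -0.0877

θ₁ = 1.1344, θ₂ = 0.4363, θ₃ = -0.0877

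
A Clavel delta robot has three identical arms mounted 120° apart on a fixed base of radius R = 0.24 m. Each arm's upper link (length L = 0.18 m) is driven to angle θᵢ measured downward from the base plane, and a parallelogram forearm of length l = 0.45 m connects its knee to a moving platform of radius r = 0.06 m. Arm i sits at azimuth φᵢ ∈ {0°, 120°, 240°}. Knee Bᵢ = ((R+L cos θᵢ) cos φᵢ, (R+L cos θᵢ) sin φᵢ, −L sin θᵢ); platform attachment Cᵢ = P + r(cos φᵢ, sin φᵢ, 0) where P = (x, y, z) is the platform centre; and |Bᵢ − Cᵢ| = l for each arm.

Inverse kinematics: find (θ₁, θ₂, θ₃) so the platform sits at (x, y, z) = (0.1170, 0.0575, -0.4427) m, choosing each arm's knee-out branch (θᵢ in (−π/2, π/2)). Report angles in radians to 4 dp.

θ₁ = 0.3488, θ₂ = 0.8726, θ₃ = 1.2217

rotate P by −φ1: (0.1170, 0.0575, -0.4427)
  e−x'=0.0630;  (l²−L²−(e−x')²−y'²−z²)/2L = -0.0921
  γ=atan2(-0.4427,0.0630)=-1.4294;  ψ=arccos(-0.2060)=1.7783;  θ1=γ+ψ≈0.3488
arm 2 (φ=120.0°): x'=-0.0087, y'=-0.1301
  A=0.1887, B=-0.4427, C=(l²−L²−A²−y'²−z²)/(2L)=-0.2178
  θ2 = atan2(B,A) + arccos(C/0.4812) = 0.8726
φ3=240.0° → target in arm frame (-0.1083, 0.0726)
  e−x'=0.2883;  (l²−L²−(e−x')²−y'²−z²)/2L = -0.3174
  √(A²+B²)=0.5283;  θ3 = -0.9936+2.2153 ≈ 1.2217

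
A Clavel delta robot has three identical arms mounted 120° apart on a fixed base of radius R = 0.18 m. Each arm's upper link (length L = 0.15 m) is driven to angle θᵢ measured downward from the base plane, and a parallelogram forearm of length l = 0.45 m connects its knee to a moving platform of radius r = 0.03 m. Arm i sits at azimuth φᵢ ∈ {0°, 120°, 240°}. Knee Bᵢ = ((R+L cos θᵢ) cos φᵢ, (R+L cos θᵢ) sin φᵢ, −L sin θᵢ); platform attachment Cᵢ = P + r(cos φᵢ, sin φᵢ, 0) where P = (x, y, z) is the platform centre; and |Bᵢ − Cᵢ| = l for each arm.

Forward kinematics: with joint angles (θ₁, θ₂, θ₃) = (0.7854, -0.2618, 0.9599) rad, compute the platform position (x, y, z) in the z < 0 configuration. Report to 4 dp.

(-0.0579, 0.1527, -0.3900)

φ1=0.0°: virtual centre (0.2561, 0.0000, -0.1061), radius l
φ2=120.0°: virtual centre (-0.1474, 0.2554, 0.0388), radius l
S3 = (0.2360·cos240.0°, 0.2360·sin240.0°, -0.1229) = (-0.1180, -0.2044, -0.1229)
subtract pairs → two planes through P
[-0.8070 0.5108 0.2898]·P = 0.0116;  [-0.7482 -0.4088 -0.0336]·P = -0.0060
Cramer: x(z) = -0.0024+0.1423z;  y(z) = 0.0190-0.3426z
quadratic in z: (1.1376)z²+(0.1255)z+(-0.1241)=0, √Δ=0.7619 → z ∈ {-0.3900, 0.2797}; z = -0.3900 (taking z<0)
x = -0.0579, y = 0.1527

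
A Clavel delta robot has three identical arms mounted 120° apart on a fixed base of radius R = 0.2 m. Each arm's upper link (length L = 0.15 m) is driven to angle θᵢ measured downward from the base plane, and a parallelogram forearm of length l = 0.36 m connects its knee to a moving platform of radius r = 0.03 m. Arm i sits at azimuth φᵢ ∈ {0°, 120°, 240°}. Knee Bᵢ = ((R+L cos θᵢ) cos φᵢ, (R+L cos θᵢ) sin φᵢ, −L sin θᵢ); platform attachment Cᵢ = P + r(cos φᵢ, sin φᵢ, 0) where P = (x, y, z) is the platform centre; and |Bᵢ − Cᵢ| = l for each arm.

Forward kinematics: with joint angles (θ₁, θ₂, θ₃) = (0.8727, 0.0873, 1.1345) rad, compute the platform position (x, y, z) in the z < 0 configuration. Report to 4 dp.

(-0.0244, 0.1052, -0.2992)

arm 1 at φ=0.0°: (R−r)+L cos θ1 = 0.2664;  O1 = (0.2664, 0.0000, -0.1149)
O2 = (0.3194·cos120.0°, 0.3194·sin120.0°, -0.0131) = (-0.1597, 0.2766, -0.0131)
arm 3 at φ=240.0°: (R−r)+L cos θ3 = 0.2334;  O3 = (-0.1167, -0.2021, -0.1359)
eliminate P² terms by subtracting sphere 1 from 2 and 3
[-0.8523 0.5533 0.2037]·P = 0.0180;  [-0.7662 -0.4042 -0.0421]·P = -0.0112
Cramer: x(z) = -0.0014+0.0768z;  y(z) = 0.0304-0.2497z
quadratic in z: (1.0683)z²+(0.1735)z+(-0.0437)=0, √Δ=0.4659 → z ∈ {-0.2992, 0.1369}; z = -0.2992 (taking z<0)
x = -0.0244, y = 0.1052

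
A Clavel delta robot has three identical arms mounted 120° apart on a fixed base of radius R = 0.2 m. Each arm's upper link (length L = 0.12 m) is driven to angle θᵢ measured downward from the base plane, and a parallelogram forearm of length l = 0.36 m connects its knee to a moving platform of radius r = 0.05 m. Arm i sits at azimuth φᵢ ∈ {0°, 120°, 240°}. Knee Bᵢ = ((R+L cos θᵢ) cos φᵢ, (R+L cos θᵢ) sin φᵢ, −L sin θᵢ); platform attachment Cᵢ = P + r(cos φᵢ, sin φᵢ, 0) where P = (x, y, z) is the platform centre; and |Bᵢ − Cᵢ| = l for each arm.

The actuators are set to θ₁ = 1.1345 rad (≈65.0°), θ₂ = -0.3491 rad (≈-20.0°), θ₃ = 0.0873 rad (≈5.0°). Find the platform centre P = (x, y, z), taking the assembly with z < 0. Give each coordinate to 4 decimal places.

(-0.1256, 0.0276, -0.2582)

φ1=0.0°: virtual centre (0.2007, 0.0000, -0.1088), radius l
S2 = (0.2628·cos120.0°, 0.2628·sin120.0°, 0.0410) = (-0.1314, 0.2276, 0.0410)
arm 3 at φ=240.0°: e+L cos θ3 = 0.2695;  S3 = (-0.1348, -0.2334, -0.0105)
eliminate P² terms by subtracting sphere 1 from 2 and 3
plane₁₂: -0.6642x+0.4551y+0.2996z = 0.0186
det = 0.6154;  x = -0.0294+0.3727z,  y = -0.0020+-0.1145z
into |P−S₁|² = l²: 1.1520z² + 0.0465z + -0.0648 = 0;  Δ = 0.3008;  z = -0.2582 or 0.2179 → z<0 root = -0.2582
x = -0.1256, y = 0.0276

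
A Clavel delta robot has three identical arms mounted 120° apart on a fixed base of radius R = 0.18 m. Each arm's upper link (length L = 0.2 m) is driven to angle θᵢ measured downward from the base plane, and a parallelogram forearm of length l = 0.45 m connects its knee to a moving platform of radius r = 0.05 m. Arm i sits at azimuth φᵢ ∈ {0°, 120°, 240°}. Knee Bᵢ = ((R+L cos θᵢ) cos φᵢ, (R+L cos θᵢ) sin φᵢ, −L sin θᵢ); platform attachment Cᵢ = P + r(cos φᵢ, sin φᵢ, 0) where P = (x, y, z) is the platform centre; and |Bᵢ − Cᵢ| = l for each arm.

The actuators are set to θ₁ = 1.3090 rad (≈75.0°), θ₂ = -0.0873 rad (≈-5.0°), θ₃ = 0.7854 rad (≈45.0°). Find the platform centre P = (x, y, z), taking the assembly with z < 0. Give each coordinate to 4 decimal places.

S1 = (0.1818·cos0.0°, 0.1818·sin0.0°, -0.1932) = (0.1818, 0.0000, -0.1932)
arm 2 at φ=120.0°: e+L cos θ2 = 0.3292;  S2 = (-0.1646, 0.2851, 0.0174)
arm 3 at φ=240.0°: e+L cos θ3 = 0.2714;  S3 = (-0.1357, -0.2351, -0.1414)
subtract pairs → two planes through P
[-0.6928 0.5703 0.4212]·P = 0.0383;  [-0.6349 -0.4701 0.1035]·P = 0.0233
Cramer: x(z) = -0.0455+0.3738z;  y(z) = 0.0119-0.2846z
into |P−S₁|² = l²: 1.2207z² + 0.2097z + -0.1134 = 0;  Δ = 0.5975;  z = -0.4025 or 0.2307 → z<0 root = -0.4025
x = -0.1960, y = 0.1265

(-0.1960, 0.1265, -0.4025)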